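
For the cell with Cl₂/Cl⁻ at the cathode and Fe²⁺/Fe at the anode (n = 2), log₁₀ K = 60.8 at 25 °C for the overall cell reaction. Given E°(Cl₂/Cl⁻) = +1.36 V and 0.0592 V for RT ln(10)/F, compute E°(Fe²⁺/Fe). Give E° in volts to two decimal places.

E°cell = (0.0592/n)·log K = (0.0592/2)(60.8) = +1.800 V.
Since Cl₂/Cl⁻ is the cathode and Fe²⁺/Fe the anode, E°cell = E°(Cl₂/Cl⁻) − E°(Fe²⁺/Fe).
So E°(Fe²⁺/Fe) = E°(Cl₂/Cl⁻) − E°cell = (+1.36) − (+1.800) = -0.44 V.

-0.44 V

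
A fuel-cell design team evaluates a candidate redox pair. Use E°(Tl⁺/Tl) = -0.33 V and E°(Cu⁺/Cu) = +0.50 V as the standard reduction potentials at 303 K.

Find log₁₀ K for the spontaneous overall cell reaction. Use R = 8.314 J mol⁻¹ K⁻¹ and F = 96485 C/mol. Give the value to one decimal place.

13.8

Cathode: Cu⁺/Cu; anode: Tl⁺/Tl. E°cell = (+0.50) − (-0.33) = +0.83 V, with n = 1.
ΔG° = −nFE° = −RT ln K, so ln K = nFE°/(RT) = (1)(96485)(+0.83) / ((8.314)(303)) = 31.790.
log₁₀ K = 31.790 / ln 10 = 13.8.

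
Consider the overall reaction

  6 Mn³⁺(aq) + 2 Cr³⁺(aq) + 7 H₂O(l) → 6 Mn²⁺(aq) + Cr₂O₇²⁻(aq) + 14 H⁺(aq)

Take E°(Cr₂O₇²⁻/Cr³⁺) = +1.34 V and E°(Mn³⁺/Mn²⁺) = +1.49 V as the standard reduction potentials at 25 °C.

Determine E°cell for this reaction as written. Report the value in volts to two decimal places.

+0.15 V

The Mn³⁺/Mn²⁺ couple has the higher reduction potential, so it is the cathode; Cr₂O₇²⁻/Cr³⁺ is oxidised at the anode.
E°cell = E°(cathode) − E°(anode) = (+1.49) − (+1.34) = +0.15 V.
Since E°cell > 0, the reaction is spontaneous under standard conditions.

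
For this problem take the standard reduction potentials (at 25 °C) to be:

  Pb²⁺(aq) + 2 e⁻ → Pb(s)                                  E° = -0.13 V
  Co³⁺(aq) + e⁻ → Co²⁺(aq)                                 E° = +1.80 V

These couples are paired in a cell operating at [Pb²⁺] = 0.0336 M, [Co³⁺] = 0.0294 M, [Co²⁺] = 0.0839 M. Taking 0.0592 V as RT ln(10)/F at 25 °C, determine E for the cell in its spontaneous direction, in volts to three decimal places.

Co³⁺/Co²⁺ is the cathode (higher E°), Pb²⁺/Pb the anode: E°cell = +1.80 − (-0.13) = +1.93 V, n = 2.
Overall: 2 Co³⁺(aq) + Pb(s) → 2 Co²⁺(aq) + Pb²⁺(aq)
Q = [Co²⁺]^2·[Pb²⁺] / ([Co³⁺]^2); log Q = -0.563.
E = E° − (0.0592/n) log Q = +1.93 − (0.0592/2)(-0.563) = +1.947 V.

+1.947 V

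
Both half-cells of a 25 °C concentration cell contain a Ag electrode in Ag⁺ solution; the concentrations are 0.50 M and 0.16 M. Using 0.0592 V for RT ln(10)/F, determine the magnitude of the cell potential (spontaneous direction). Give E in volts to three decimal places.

+0.029 V

For a concentration cell E°cell = 0. The 0.50 M side is the cathode (reduction is favoured where [Ag⁺] is higher).
With n = 1, E = −(0.0592/1) log([Ag⁺]ₐₙ/[Ag⁺]꜀ₐₜ) = −(0.0592/1) log(0.16/0.5) = −(0.0592/1)(-0.495) = +0.029 V.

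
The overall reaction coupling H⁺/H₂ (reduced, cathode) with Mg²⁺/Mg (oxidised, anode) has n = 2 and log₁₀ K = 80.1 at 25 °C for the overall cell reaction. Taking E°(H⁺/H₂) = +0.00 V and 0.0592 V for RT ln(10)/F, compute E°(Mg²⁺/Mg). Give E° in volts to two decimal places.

-2.37 V

E°cell = (0.0592/n)·log K = (0.0592/2)(80.1) = +2.371 V.
Since H⁺/H₂ is the cathode and Mg²⁺/Mg the anode, E°cell = E°(H⁺/H₂) − E°(Mg²⁺/Mg).
So E°(Mg²⁺/Mg) = E°(H⁺/H₂) − E°cell = (+0.00) − (+2.371) = -2.37 V.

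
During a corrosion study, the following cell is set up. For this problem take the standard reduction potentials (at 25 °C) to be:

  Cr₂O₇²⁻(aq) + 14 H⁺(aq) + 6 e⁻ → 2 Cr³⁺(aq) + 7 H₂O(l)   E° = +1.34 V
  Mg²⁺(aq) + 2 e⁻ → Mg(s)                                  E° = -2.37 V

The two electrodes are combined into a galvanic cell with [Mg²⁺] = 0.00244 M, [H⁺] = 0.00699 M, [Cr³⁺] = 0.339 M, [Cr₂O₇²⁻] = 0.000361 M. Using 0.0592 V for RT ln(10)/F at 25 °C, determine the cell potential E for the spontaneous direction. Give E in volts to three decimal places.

Cr₂O₇²⁻/Cr³⁺ is the cathode (higher E°), Mg²⁺/Mg the anode: E°cell = +1.34 − (-2.37) = +3.71 V, n = 6.
Overall: Cr₂O₇²⁻(aq) + 14 H⁺(aq) + 3 Mg(s) → 2 Cr³⁺(aq) + 7 H₂O(l) + 3 Mg²⁺(aq)
Q = [Cr³⁺]^2·[Mg²⁺]^3 / ([Cr₂O₇²⁻]·[H⁺]^14); log Q = 24.842.
E = E° − (0.0592/n) log Q = +3.71 − (0.0592/6)(24.842) = +3.465 V.

+3.465 V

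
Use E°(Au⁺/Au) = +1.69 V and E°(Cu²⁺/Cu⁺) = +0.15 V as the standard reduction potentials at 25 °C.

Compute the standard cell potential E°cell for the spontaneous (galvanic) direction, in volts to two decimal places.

The Au⁺/Au couple has the higher reduction potential, so it is the cathode; Cu²⁺/Cu⁺ is oxidised at the anode.
E°cell = E°(cathode) − E°(anode) = (+1.69) − (+0.15) = +1.54 V.

+1.54 V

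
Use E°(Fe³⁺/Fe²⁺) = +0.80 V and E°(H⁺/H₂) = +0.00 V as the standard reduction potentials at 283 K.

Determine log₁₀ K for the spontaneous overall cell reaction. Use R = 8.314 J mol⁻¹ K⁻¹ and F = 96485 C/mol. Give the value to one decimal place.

Cathode: Fe³⁺/Fe²⁺; anode: H⁺/H₂. E°cell = (+0.80) − (+0.00) = +0.80 V, with n = 2.
ΔG° = −nFE° = −RT ln K, so ln K = nFE°/(RT) = (2)(96485)(+0.80) / ((8.314)(283)) = 65.612.
log₁₀ K = 65.612 / ln 10 = 28.5.

28.5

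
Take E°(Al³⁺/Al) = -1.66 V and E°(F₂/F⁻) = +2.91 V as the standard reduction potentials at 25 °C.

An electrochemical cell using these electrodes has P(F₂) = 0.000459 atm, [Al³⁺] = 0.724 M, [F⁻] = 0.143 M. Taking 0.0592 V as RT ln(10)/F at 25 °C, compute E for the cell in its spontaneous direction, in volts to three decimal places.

F₂/F⁻ is the cathode (higher E°), Al³⁺/Al the anode: E°cell = +2.91 − (-1.66) = +4.57 V, n = 6.
Overall: 3 F₂(g) + 2 Al(s) → 6 F⁻(aq) + 2 Al³⁺(aq)
Q = [F⁻]^6·[Al³⁺]^2 / (P(F₂)^3); log Q = 4.666.
E = E° − (0.0592/n) log Q = +4.57 − (0.0592/6)(4.666) = +4.524 V.

+4.524 V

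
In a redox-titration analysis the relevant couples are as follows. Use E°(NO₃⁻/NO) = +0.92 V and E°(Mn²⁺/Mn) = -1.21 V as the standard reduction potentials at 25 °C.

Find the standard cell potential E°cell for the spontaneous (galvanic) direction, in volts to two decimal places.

The NO₃⁻/NO couple has the higher reduction potential, so it is the cathode; Mn²⁺/Mn is oxidised at the anode.
E°cell = E°(cathode) − E°(anode) = (+0.92) − (-1.21) = +2.13 V.
Since E°cell > 0, the reaction is spontaneous under standard conditions.

+2.13 V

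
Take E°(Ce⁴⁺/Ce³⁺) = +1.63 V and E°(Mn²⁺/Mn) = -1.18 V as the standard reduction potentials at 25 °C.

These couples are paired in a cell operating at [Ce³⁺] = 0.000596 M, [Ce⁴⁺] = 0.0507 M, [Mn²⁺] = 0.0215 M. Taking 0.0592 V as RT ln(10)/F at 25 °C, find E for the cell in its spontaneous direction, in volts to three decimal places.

+2.974 V

Ce⁴⁺/Ce³⁺ is the cathode (higher E°), Mn²⁺/Mn the anode: E°cell = +1.63 − (-1.18) = +2.81 V, n = 2.
Overall: 2 Ce⁴⁺(aq) + Mn(s) → 2 Ce³⁺(aq) + Mn²⁺(aq)
Q = [Ce³⁺]^2·[Mn²⁺] / ([Ce⁴⁺]^2); log Q = -5.527.
E = E° − (0.0592/n) log Q = +2.81 − (0.0592/2)(-5.527) = +2.974 V.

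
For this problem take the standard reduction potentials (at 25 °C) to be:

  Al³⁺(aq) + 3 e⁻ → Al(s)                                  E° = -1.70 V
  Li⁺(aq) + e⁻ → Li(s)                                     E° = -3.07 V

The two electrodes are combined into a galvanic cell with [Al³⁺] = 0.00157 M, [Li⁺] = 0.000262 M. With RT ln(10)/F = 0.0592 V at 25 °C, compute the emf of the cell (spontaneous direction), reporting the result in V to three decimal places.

Al³⁺/Al is the cathode (higher E°), Li⁺/Li the anode: E°cell = -1.70 − (-3.07) = +1.37 V, n = 3.
Overall: Al³⁺(aq) + 3 Li(s) → Al(s) + 3 Li⁺(aq)
Q = [Li⁺]^3 / ([Al³⁺]); log Q = -7.941.
E = E° − (0.0592/n) log Q = +1.37 − (0.0592/3)(-7.941) = +1.527 V.

+1.527 V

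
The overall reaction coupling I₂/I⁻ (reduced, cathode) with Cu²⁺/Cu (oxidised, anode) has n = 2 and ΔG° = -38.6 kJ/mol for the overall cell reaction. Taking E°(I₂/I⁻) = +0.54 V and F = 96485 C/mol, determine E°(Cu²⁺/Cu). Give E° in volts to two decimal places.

E°cell = −ΔG°/(nF) = −(-38.6×10³)/((2)(96485)) = +0.200 V.
Since I₂/I⁻ is the cathode and Cu²⁺/Cu the anode, E°cell = E°(I₂/I⁻) − E°(Cu²⁺/Cu).
So E°(Cu²⁺/Cu) = E°(I₂/I⁻) − E°cell = (+0.54) − (+0.200) = +0.34 V.

+0.34 V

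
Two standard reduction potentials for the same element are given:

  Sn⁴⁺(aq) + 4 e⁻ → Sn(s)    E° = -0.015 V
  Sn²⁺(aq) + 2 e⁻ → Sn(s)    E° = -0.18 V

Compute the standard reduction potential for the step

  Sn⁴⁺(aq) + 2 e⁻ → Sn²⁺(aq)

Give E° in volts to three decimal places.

+0.150 V

Sequential free energies add, so n₃E°₃ = n₁E°₁ + n₂E°₂.
With n₃ = 4, and the known step contributing 2×(-0.18) V, the unknown satisfies 2·E° = 4×(-0.015) − 2×(-0.18) = +0.300.
E° = +0.300 / 2 = +0.150 V.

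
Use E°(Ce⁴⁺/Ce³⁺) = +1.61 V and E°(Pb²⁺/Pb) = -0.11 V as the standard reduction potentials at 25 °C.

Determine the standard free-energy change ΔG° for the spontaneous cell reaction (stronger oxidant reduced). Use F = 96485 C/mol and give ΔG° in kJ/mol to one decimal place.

Ce⁴⁺/Ce³⁺ (E° = +1.61 V) is the cathode; Pb²⁺/Pb (E° = -0.11 V) is the anode, so E°cell = +1.72 V.
Balancing electrons gives n = 2 (lcm of 1 and 2).
ΔG° = −nFE° = −(2)(96485)(+1.72) = -331,908 J = -331.9 kJ/mol.

-331.9 kJ/mol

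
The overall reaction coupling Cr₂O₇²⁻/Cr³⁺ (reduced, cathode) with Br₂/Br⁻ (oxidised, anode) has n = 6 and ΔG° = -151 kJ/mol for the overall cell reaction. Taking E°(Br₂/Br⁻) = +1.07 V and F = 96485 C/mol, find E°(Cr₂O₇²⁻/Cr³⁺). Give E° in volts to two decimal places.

+1.33 V

E°cell = −ΔG°/(nF) = −(-151×10³)/((6)(96485)) = +0.261 V.
Since Cr₂O₇²⁻/Cr³⁺ is the cathode and Br₂/Br⁻ the anode, E°cell = E°(Cr₂O₇²⁻/Cr³⁺) − E°(Br₂/Br⁻).
So E°(Cr₂O₇²⁻/Cr³⁺) = E°cell + E°(Br₂/Br⁻) = +0.261 + (+1.07) = +1.33 V.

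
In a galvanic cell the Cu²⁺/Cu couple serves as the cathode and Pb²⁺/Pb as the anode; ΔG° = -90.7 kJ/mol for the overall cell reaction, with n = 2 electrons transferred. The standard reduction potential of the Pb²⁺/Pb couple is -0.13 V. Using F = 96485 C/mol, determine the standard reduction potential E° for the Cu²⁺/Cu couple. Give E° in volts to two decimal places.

+0.34 V

E°cell = −ΔG°/(nF) = −(-90.7×10³)/((2)(96485)) = +0.470 V.
Since Cu²⁺/Cu is the cathode and Pb²⁺/Pb the anode, E°cell = E°(Cu²⁺/Cu) − E°(Pb²⁺/Pb).
So E°(Cu²⁺/Cu) = E°cell + E°(Pb²⁺/Pb) = +0.470 + (-0.13) = +0.34 V.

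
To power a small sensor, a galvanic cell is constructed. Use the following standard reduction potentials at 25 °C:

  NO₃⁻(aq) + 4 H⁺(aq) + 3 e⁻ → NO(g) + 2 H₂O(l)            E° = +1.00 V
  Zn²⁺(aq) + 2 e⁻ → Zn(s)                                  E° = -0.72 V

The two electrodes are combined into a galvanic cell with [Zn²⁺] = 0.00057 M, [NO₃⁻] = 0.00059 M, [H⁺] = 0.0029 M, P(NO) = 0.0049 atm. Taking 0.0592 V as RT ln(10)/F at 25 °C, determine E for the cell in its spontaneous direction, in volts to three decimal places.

NO₃⁻/NO is the cathode (higher E°), Zn²⁺/Zn the anode: E°cell = +1.00 − (-0.72) = +1.72 V, n = 6.
Overall: 2 NO₃⁻(aq) + 8 H⁺(aq) + 3 Zn(s) → 2 NO(g) + 4 H₂O(l) + 3 Zn²⁺(aq)
Q = P(NO)^2·[Zn²⁺]^3 / ([NO₃⁻]^2·[H⁺]^8); log Q = 12.407.
E = E° − (0.0592/n) log Q = +1.72 − (0.0592/6)(12.407) = +1.598 V.

+1.598 V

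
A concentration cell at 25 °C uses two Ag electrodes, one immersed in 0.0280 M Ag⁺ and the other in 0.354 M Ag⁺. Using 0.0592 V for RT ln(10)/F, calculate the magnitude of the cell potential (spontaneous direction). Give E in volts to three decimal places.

+0.065 V

For a concentration cell E°cell = 0. The 0.354 M side is the cathode (reduction is favoured where [Ag⁺] is higher).
With n = 1, E = −(0.0592/1) log([Ag⁺]ₐₙ/[Ag⁺]꜀ₐₜ) = −(0.0592/1) log(0.028/0.354) = −(0.0592/1)(-1.102) = +0.065 V.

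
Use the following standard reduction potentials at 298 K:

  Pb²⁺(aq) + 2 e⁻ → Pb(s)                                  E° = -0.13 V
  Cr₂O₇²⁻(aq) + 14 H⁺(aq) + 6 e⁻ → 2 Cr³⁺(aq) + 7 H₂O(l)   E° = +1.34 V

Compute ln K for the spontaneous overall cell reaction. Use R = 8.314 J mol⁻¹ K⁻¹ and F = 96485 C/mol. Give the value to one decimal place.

343.5

Cathode: Cr₂O₇²⁻/Cr³⁺; anode: Pb²⁺/Pb. E°cell = (+1.34) − (-0.13) = +1.47 V, with n = 6.
ΔG° = −nFE° = −RT ln K, so ln K = nFE°/(RT) = (6)(96485)(+1.47) / ((8.314)(298)) = 343.481.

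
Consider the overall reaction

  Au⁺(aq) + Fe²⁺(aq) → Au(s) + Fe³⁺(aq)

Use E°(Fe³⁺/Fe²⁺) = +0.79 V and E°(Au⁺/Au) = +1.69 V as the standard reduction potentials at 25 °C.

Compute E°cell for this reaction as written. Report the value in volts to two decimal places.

+0.90 V

The Au⁺/Au couple has the higher reduction potential, so it is the cathode; Fe³⁺/Fe²⁺ is oxidised at the anode.
E°cell = E°(cathode) − E°(anode) = (+1.69) − (+0.79) = +0.90 V.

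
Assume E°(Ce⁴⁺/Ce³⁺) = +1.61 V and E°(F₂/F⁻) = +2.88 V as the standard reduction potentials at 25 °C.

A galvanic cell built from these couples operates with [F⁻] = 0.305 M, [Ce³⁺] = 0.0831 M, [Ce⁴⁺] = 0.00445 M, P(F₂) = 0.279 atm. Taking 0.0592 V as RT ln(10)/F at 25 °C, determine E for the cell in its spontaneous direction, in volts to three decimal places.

F₂/F⁻ is the cathode (higher E°), Ce⁴⁺/Ce³⁺ the anode: E°cell = +2.88 − (+1.61) = +1.27 V, n = 2.
Overall: F₂(g) + 2 Ce³⁺(aq) → 2 F⁻(aq) + 2 Ce⁴⁺(aq)
Q = [F⁻]^2·[Ce⁴⁺]^2 / (P(F₂)·[Ce³⁺]^2); log Q = -3.019.
E = E° − (0.0592/n) log Q = +1.27 − (0.0592/2)(-3.019) = +1.359 V.

+1.359 V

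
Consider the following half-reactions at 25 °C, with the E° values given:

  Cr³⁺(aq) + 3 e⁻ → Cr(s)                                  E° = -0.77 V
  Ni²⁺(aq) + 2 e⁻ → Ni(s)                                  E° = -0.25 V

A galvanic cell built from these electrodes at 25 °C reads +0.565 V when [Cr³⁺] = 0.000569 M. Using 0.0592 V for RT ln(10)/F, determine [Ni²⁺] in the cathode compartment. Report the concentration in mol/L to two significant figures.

Ni²⁺/Ni is the cathode, Cr³⁺/Cr the anode: E°cell = +0.52 V, n = 6.
Overall reaction: 3 Ni²⁺(aq) + 2 Cr(s) → 3 Ni(s) + 2 Cr³⁺(aq); Q = [Cr³⁺]^2/[Ni²⁺]^3.
From E = E° − (0.0592/n) log Q: log Q = (E° − E)·n/0.0592 = (+0.52 − (+0.565))·6/0.0592 = -4.5608.
So 3·log[Ni²⁺] = 2·log(0.000569) − log Q = -6.4898 − (-4.5608) = -1.9290; log[Ni²⁺] = -1.9290 / 3 = -0.6430; [Ni²⁺] = 10^(-0.6430) ≈ 0.23 M.

0.23 M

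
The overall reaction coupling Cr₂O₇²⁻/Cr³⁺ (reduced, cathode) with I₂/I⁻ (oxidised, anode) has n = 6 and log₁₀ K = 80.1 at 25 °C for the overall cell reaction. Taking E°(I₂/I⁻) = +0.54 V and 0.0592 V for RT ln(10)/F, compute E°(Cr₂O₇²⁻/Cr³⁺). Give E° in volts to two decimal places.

E°cell = (0.0592/n)·log K = (0.0592/6)(80.1) = +0.790 V.
Since Cr₂O₇²⁻/Cr³⁺ is the cathode and I₂/I⁻ the anode, E°cell = E°(Cr₂O₇²⁻/Cr³⁺) − E°(I₂/I⁻).
So E°(Cr₂O₇²⁻/Cr³⁺) = E°cell + E°(I₂/I⁻) = +0.790 + (+0.54) = +1.33 V.

+1.33 V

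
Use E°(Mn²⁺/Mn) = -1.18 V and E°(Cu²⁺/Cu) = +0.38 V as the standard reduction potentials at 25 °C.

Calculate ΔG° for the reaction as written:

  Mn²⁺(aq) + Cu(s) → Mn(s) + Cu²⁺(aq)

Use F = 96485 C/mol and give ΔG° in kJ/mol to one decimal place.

+301.0 kJ/mol

As written, Mn²⁺/Mn is reduced (cathode) and Cu²⁺/Cu is oxidised (anode), so E°cell = (-1.18) − (+0.38) = -1.56 V.
Balancing electrons gives n = 2.
ΔG° = −nFE° = −(2)(96485)(-1.56) = 301,033 J = +301.0 kJ/mol.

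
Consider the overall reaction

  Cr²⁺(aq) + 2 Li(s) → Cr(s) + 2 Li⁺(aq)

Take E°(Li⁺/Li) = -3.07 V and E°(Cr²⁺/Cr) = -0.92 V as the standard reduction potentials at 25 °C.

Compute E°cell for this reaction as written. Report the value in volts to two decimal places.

The Cr²⁺/Cr couple has the higher reduction potential, so it is the cathode; Li⁺/Li is oxidised at the anode.
E°cell = E°(cathode) − E°(anode) = (-0.92) − (-3.07) = +2.15 V.

+2.15 V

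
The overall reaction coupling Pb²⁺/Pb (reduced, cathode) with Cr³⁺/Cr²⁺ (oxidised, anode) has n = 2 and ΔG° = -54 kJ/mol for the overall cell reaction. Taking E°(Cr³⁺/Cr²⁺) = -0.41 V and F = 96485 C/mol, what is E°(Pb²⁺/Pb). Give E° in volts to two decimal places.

-0.13 V

E°cell = −ΔG°/(nF) = −(-54×10³)/((2)(96485)) = +0.280 V.
Since Pb²⁺/Pb is the cathode and Cr³⁺/Cr²⁺ the anode, E°cell = E°(Pb²⁺/Pb) − E°(Cr³⁺/Cr²⁺).
So E°(Pb²⁺/Pb) = E°cell + E°(Cr³⁺/Cr²⁺) = +0.280 + (-0.41) = -0.13 V.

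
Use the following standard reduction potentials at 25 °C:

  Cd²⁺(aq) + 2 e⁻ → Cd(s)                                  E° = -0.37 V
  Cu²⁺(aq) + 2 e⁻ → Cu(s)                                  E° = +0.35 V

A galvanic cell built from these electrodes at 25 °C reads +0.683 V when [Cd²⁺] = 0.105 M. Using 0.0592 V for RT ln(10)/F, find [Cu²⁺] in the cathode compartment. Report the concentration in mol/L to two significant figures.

Cu²⁺/Cu is the cathode, Cd²⁺/Cd the anode: E°cell = +0.72 V, n = 2.
Overall reaction: Cu²⁺(aq) + Cd(s) → Cu(s) + Cd²⁺(aq); Q = [Cd²⁺]^1/[Cu²⁺]^1.
From E = E° − (0.0592/n) log Q: log Q = (E° − E)·n/0.0592 = (+0.72 − (+0.683))·2/0.0592 = 1.2500.
So 1·log[Cu²⁺] = 1·log(0.105) − log Q = -0.9788 − (1.2500) = -2.2288; [Cu²⁺] = 10^(-2.2288) ≈ 0.0059 M.

0.0059 M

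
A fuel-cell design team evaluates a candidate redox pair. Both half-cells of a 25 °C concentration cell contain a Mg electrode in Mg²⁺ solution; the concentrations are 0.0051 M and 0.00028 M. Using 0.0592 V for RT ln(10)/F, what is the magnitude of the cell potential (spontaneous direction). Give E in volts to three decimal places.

For a concentration cell E°cell = 0. The 0.0051 M side is the cathode (reduction is favoured where [Mg²⁺] is higher).
With n = 2, E = −(0.0592/2) log([Mg²⁺]ₐₙ/[Mg²⁺]꜀ₐₜ) = −(0.0592/2) log(0.00028/0.0051) = −(0.0592/2)(-1.260) = +0.037 V.

+0.037 V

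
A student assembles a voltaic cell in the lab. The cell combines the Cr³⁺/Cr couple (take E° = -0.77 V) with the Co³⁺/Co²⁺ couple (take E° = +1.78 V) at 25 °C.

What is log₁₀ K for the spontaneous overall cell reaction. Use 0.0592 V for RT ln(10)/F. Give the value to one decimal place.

129.2

Cathode: Co³⁺/Co²⁺; anode: Cr³⁺/Cr. E°cell = +2.55 V, n = 3.
log K = nE°cell / 0.0592 = (3)(+2.55) / 0.0592 = 129.2.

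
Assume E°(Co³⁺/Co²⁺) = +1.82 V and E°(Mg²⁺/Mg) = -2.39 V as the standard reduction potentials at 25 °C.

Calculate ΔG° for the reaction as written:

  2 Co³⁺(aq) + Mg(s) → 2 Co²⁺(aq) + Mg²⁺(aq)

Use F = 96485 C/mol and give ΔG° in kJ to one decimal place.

-812.4 kJ

As written, Co³⁺/Co²⁺ is reduced (cathode) and Mg²⁺/Mg is oxidised (anode), so E°cell = (+1.82) − (-2.39) = +4.21 V.
Balancing electrons gives n = 2.
ΔG° = −nFE° = −(2)(96485)(+4.21) = -812,404 J = -812.4 kJ.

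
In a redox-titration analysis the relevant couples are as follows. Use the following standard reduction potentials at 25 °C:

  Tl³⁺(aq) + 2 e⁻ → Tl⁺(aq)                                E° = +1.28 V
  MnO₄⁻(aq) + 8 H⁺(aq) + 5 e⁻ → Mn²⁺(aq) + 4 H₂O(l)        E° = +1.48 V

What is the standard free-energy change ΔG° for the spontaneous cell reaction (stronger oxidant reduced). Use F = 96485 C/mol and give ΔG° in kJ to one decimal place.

-193.0 kJ

MnO₄⁻/Mn²⁺ (E° = +1.48 V) is the cathode; Tl³⁺/Tl⁺ (E° = +1.28 V) is the anode, so E°cell = +0.20 V.
Balancing electrons gives n = 10 (lcm of 5 and 2).
ΔG° = −nFE° = −(10)(96485)(+0.20) = -192,970 J = -193.0 kJ.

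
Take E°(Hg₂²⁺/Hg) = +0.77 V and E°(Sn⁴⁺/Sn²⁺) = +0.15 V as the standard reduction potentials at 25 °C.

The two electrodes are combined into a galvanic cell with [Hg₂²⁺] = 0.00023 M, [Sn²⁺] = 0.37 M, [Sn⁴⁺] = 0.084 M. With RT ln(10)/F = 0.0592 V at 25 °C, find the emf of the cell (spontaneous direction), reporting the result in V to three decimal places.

Hg₂²⁺/Hg is the cathode (higher E°), Sn⁴⁺/Sn²⁺ the anode: E°cell = +0.77 − (+0.15) = +0.62 V, n = 2.
Overall: Hg₂²⁺(aq) + Sn²⁺(aq) → 2 Hg(l) + Sn⁴⁺(aq)
Q = [Sn⁴⁺] / ([Hg₂²⁺]·[Sn²⁺]); log Q = 2.994.
E = E° − (0.0592/n) log Q = +0.62 − (0.0592/2)(2.994) = +0.531 V.

+0.531 V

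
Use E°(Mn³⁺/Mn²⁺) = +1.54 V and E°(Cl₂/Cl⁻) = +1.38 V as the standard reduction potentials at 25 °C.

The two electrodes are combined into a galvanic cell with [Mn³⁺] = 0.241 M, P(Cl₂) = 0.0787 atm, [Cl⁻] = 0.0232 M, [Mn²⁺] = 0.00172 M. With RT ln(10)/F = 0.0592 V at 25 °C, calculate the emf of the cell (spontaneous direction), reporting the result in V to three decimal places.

Mn³⁺/Mn²⁺ is the cathode (higher E°), Cl₂/Cl⁻ the anode: E°cell = +1.54 − (+1.38) = +0.16 V, n = 2.
Overall: 2 Mn³⁺(aq) + 2 Cl⁻(aq) → 2 Mn²⁺(aq) + Cl₂(g)
Q = [Mn²⁺]^2·P(Cl₂) / ([Mn³⁺]^2·[Cl⁻]^2); log Q = -2.128.
E = E° − (0.0592/n) log Q = +0.16 − (0.0592/2)(-2.128) = +0.223 V.

+0.223 V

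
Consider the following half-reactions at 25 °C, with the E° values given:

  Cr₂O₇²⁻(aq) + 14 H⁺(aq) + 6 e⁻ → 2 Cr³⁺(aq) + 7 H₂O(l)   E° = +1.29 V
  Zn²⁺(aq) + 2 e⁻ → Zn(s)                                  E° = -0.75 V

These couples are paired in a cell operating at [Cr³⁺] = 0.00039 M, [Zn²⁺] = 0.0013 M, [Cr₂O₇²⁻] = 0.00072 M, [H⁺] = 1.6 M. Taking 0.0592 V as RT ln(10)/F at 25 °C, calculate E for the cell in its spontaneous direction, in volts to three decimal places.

Cr₂O₇²⁻/Cr³⁺ is the cathode (higher E°), Zn²⁺/Zn the anode: E°cell = +1.29 − (-0.75) = +2.04 V, n = 6.
Overall: Cr₂O₇²⁻(aq) + 14 H⁺(aq) + 3 Zn(s) → 2 Cr³⁺(aq) + 7 H₂O(l) + 3 Zn²⁺(aq)
Q = [Cr³⁺]^2·[Zn²⁺]^3 / ([Cr₂O₇²⁻]·[H⁺]^14); log Q = -15.191.
E = E° − (0.0592/n) log Q = +2.04 − (0.0592/6)(-15.191) = +2.190 V.

+2.190 V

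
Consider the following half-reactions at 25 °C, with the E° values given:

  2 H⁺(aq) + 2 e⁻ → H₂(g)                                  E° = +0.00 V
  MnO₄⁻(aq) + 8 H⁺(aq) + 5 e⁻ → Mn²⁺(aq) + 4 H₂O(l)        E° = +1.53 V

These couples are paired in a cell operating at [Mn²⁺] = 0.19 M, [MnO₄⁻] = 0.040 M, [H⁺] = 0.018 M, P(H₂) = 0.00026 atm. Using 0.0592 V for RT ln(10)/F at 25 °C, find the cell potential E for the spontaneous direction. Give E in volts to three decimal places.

+1.354 V

MnO₄⁻/Mn²⁺ is the cathode (higher E°), H⁺/H₂ the anode: E°cell = +1.53 − (+0.00) = +1.53 V, n = 10.
Overall: 2 MnO₄⁻(aq) + 6 H⁺(aq) + 5 H₂(g) → 2 Mn²⁺(aq) + 8 H₂O(l)
Q = [Mn²⁺]^2 / ([MnO₄⁻]^2·[H⁺]^6·P(H₂)^5); log Q = 29.747.
E = E° − (0.0592/n) log Q = +1.53 − (0.0592/10)(29.747) = +1.354 V.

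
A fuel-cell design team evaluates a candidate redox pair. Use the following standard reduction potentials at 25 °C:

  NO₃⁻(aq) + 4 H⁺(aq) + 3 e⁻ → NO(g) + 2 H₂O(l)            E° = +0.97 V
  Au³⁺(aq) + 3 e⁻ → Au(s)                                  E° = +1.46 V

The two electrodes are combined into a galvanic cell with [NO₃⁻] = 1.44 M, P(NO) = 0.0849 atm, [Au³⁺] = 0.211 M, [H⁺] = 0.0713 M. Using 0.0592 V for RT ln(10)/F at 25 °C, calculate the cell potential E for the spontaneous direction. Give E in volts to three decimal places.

Au³⁺/Au is the cathode (higher E°), NO₃⁻/NO the anode: E°cell = +1.46 − (+0.97) = +0.49 V, n = 3.
Overall: Au³⁺(aq) + NO(g) + 2 H₂O(l) → Au(s) + NO₃⁻(aq) + 4 H⁺(aq)
Q = [NO₃⁻]·[H⁺]^4 / ([Au³⁺]·P(NO)); log Q = -2.682.
E = E° − (0.0592/n) log Q = +0.49 − (0.0592/3)(-2.682) = +0.543 V.

+0.543 V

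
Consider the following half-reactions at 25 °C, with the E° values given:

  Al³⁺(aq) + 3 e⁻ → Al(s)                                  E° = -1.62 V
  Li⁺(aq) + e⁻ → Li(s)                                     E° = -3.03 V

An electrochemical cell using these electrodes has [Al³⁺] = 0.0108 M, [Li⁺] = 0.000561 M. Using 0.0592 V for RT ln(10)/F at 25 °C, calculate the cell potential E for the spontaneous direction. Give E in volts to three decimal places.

+1.564 V

Al³⁺/Al is the cathode (higher E°), Li⁺/Li the anode: E°cell = -1.62 − (-3.03) = +1.41 V, n = 3.
Overall: Al³⁺(aq) + 3 Li(s) → Al(s) + 3 Li⁺(aq)
Q = [Li⁺]^3 / ([Al³⁺]); log Q = -7.787.
E = E° − (0.0592/n) log Q = +1.41 − (0.0592/3)(-7.787) = +1.564 V.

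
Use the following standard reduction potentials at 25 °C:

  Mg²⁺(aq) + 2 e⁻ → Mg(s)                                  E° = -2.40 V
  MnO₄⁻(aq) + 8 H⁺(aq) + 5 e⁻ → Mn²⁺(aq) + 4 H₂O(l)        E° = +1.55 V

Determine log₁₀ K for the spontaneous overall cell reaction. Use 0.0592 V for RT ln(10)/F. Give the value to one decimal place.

667.2

Cathode: MnO₄⁻/Mn²⁺; anode: Mg²⁺/Mg. E°cell = +3.95 V, n = 10.
log K = nE°cell / 0.0592 = (10)(+3.95) / 0.0592 = 667.2.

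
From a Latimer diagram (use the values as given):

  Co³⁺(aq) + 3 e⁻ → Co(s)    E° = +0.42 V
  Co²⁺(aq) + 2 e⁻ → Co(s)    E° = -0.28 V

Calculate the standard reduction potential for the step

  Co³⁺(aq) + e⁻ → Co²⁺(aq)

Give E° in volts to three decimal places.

Sequential free energies add, so n₃E°₃ = n₁E°₁ + n₂E°₂.
With n₃ = 3, and the known step contributing 2×(-0.28) V, the unknown satisfies 1·E° = 3×(+0.42) − 2×(-0.28) = +1.820.
E° = +1.820 / 1 = +1.820 V.

+1.820 V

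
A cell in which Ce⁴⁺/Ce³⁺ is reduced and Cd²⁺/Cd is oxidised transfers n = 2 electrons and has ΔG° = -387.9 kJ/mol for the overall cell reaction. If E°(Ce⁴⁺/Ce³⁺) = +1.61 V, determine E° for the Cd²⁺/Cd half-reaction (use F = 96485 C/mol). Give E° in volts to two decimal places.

E°cell = −ΔG°/(nF) = −(-387.9×10³)/((2)(96485)) = +2.010 V.
Since Ce⁴⁺/Ce³⁺ is the cathode and Cd²⁺/Cd the anode, E°cell = E°(Ce⁴⁺/Ce³⁺) − E°(Cd²⁺/Cd).
So E°(Cd²⁺/Cd) = E°(Ce⁴⁺/Ce³⁺) − E°cell = (+1.61) − (+2.010) = -0.40 V.

-0.40 V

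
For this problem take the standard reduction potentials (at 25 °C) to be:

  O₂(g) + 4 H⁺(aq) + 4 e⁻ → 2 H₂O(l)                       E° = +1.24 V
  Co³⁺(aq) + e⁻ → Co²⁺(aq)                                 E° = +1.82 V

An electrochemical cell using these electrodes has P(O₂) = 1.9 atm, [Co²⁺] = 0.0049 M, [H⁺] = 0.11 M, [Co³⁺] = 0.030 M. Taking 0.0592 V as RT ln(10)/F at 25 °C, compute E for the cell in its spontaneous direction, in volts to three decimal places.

+0.679 V

Co³⁺/Co²⁺ is the cathode (higher E°), O₂/H₂O the anode: E°cell = +1.82 − (+1.24) = +0.58 V, n = 4.
Overall: 4 Co³⁺(aq) + 2 H₂O(l) → 4 Co²⁺(aq) + O₂(g) + 4 H⁺(aq)
Q = [Co²⁺]^4·P(O₂)·[H⁺]^4 / ([Co³⁺]^4); log Q = -6.703.
E = E° − (0.0592/n) log Q = +0.58 − (0.0592/4)(-6.703) = +0.679 V.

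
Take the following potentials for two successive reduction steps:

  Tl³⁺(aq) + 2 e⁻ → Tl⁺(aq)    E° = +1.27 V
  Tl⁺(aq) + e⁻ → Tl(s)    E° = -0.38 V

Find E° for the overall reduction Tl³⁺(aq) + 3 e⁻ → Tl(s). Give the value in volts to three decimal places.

+0.720 V

Standard free energies of sequential steps add: ΔG°₃ = ΔG°₁ + ΔG°₂, so n₃E°₃ = n₁E°₁ + n₂E°₂.
E°₃ = (2×+1.27 + 1×-0.38) / 3 = (+2.160) / 3 = +0.720 V.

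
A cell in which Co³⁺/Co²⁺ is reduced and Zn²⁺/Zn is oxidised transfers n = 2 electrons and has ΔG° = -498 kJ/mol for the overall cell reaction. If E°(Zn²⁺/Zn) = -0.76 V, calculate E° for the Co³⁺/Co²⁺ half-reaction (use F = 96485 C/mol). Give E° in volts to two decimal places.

+1.82 V

E°cell = −ΔG°/(nF) = −(-498×10³)/((2)(96485)) = +2.581 V.
Since Co³⁺/Co²⁺ is the cathode and Zn²⁺/Zn the anode, E°cell = E°(Co³⁺/Co²⁺) − E°(Zn²⁺/Zn).
So E°(Co³⁺/Co²⁺) = E°cell + E°(Zn²⁺/Zn) = +2.581 + (-0.76) = +1.82 V.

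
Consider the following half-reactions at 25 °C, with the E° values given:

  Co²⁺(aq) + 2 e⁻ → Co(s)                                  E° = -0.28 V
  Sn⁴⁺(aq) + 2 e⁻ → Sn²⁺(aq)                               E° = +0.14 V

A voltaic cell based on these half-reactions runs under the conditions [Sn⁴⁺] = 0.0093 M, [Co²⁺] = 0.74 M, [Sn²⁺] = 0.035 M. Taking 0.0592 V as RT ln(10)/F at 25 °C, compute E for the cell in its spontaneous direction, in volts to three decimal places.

Sn⁴⁺/Sn²⁺ is the cathode (higher E°), Co²⁺/Co the anode: E°cell = +0.14 − (-0.28) = +0.42 V, n = 2.
Overall: Sn⁴⁺(aq) + Co(s) → Sn²⁺(aq) + Co²⁺(aq)
Q = [Sn²⁺]·[Co²⁺] / ([Sn⁴⁺]); log Q = 0.445.
E = E° − (0.0592/n) log Q = +0.42 − (0.0592/2)(0.445) = +0.407 V.

+0.407 V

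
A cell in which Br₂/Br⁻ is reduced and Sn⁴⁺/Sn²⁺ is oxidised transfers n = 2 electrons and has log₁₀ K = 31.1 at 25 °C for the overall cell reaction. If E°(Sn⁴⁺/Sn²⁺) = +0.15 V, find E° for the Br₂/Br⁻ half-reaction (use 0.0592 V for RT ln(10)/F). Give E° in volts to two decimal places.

E°cell = (0.0592/n)·log K = (0.0592/2)(31.1) = +0.921 V.
Since Br₂/Br⁻ is the cathode and Sn⁴⁺/Sn²⁺ the anode, E°cell = E°(Br₂/Br⁻) − E°(Sn⁴⁺/Sn²⁺).
So E°(Br₂/Br⁻) = E°cell + E°(Sn⁴⁺/Sn²⁺) = +0.921 + (+0.15) = +1.07 V.

+1.07 V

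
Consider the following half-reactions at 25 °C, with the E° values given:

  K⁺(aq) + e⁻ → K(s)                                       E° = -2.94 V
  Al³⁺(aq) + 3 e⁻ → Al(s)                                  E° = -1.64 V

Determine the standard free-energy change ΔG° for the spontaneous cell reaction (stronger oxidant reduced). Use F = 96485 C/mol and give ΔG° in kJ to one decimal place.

Al³⁺/Al (E° = -1.64 V) is the cathode; K⁺/K (E° = -2.94 V) is the anode, so E°cell = +1.30 V.
Balancing electrons gives n = 3 (lcm of 3 and 1).
ΔG° = −nFE° = −(3)(96485)(+1.30) = -376,292 J = -376.3 kJ.

-376.3 kJ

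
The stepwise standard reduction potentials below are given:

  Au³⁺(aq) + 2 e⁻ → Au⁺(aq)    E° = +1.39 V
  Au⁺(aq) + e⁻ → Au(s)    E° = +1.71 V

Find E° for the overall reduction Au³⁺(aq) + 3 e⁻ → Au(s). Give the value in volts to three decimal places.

+1.497 V

Standard free energies of sequential steps add: ΔG°₃ = ΔG°₁ + ΔG°₂, so n₃E°₃ = n₁E°₁ + n₂E°₂.
E°₃ = (2×+1.39 + 1×+1.71) / 3 = (+4.490) / 3 = +1.497 V.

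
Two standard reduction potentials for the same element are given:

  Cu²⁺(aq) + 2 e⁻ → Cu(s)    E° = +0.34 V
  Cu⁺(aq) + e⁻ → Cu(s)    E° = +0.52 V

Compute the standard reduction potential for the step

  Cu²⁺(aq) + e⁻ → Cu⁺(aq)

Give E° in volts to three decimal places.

+0.160 V

Sequential free energies add, so n₃E°₃ = n₁E°₁ + n₂E°₂.
With n₃ = 2, and the known step contributing 1×(+0.52) V, the unknown satisfies 1·E° = 2×(+0.34) − 1×(+0.52) = +0.160.
E° = +0.160 / 1 = +0.160 V.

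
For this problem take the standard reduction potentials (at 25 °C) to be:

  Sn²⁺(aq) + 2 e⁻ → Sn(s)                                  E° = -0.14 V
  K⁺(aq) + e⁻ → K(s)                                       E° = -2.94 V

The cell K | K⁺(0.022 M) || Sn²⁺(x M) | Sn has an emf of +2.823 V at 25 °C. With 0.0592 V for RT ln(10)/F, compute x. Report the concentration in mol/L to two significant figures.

Sn²⁺/Sn is the cathode, K⁺/K the anode: E°cell = +2.80 V, n = 2.
Overall reaction: Sn²⁺(aq) + 2 K(s) → Sn(s) + 2 K⁺(aq); Q = [K⁺]^2/[Sn²⁺]^1.
From E = E° − (0.0592/n) log Q: log Q = (E° − E)·n/0.0592 = (+2.80 − (+2.823))·2/0.0592 = -0.7770.
So 1·log[Sn²⁺] = 2·log(0.022) − log Q = -3.3152 − (-0.7770) = -2.5382; [Sn²⁺] = 10^(-2.5382) ≈ 0.0029 M.

0.0029 M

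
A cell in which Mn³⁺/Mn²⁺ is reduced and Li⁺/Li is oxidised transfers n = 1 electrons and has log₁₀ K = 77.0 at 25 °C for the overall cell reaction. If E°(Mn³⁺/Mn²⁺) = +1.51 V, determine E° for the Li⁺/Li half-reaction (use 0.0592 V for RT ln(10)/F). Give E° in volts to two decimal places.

E°cell = (0.0592/n)·log K = (0.0592/1)(77.0) = +4.558 V.
Since Mn³⁺/Mn²⁺ is the cathode and Li⁺/Li the anode, E°cell = E°(Mn³⁺/Mn²⁺) − E°(Li⁺/Li).
So E°(Li⁺/Li) = E°(Mn³⁺/Mn²⁺) − E°cell = (+1.51) − (+4.558) = -3.05 V.

-3.05 V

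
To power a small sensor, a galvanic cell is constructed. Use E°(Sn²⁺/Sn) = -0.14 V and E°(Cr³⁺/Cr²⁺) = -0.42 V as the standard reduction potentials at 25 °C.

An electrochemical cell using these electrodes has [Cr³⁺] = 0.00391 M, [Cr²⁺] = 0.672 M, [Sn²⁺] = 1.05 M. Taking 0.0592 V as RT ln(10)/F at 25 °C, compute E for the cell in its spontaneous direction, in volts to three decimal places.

Sn²⁺/Sn is the cathode (higher E°), Cr³⁺/Cr²⁺ the anode: E°cell = -0.14 − (-0.42) = +0.28 V, n = 2.
Overall: Sn²⁺(aq) + 2 Cr²⁺(aq) → Sn(s) + 2 Cr³⁺(aq)
Q = [Cr³⁺]^2 / ([Sn²⁺]·[Cr²⁺]^2); log Q = -4.492.
E = E° − (0.0592/n) log Q = +0.28 − (0.0592/2)(-4.492) = +0.413 V.

+0.413 V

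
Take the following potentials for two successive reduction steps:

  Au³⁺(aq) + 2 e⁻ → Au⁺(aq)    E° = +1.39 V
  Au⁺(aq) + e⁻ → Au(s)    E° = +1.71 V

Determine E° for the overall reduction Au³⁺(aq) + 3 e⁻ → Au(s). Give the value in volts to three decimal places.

Adding the free-energy changes (−nFE°) of the two steps gives −n₃FE°₃ = −n₁FE°₁ − n₂FE°₂.
E°₃ = (2×+1.39 + 1×+1.71) / 3 = (+4.490) / 3 = +1.497 V.

+1.497 V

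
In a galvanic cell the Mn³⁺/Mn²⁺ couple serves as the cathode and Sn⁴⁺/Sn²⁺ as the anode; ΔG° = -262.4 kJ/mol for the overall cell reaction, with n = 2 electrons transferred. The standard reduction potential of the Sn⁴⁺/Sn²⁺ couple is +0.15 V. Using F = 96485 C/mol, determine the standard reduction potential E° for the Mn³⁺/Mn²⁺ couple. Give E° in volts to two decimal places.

E°cell = −ΔG°/(nF) = −(-262.4×10³)/((2)(96485)) = +1.360 V.
Since Mn³⁺/Mn²⁺ is the cathode and Sn⁴⁺/Sn²⁺ the anode, E°cell = E°(Mn³⁺/Mn²⁺) − E°(Sn⁴⁺/Sn²⁺).
So E°(Mn³⁺/Mn²⁺) = E°cell + E°(Sn⁴⁺/Sn²⁺) = +1.360 + (+0.15) = +1.51 V.

+1.51 V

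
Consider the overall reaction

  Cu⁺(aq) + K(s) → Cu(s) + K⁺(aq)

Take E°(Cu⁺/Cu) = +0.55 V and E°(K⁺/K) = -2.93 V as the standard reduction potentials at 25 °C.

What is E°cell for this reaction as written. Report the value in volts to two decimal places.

+3.48 V

The Cu⁺/Cu couple has the higher reduction potential, so it is the cathode; K⁺/K is oxidised at the anode.
E°cell = E°(cathode) − E°(anode) = (+0.55) − (-2.93) = +3.48 V.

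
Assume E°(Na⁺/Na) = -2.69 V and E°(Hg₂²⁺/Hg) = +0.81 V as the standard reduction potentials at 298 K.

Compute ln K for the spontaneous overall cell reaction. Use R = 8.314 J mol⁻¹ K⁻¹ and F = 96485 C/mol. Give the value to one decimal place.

272.6

Cathode: Hg₂²⁺/Hg; anode: Na⁺/Na. E°cell = (+0.81) − (-2.69) = +3.50 V, with n = 2.
ΔG° = −nFE° = −RT ln K, so ln K = nFE°/(RT) = (2)(96485)(+3.50) / ((8.314)(298)) = 272.604.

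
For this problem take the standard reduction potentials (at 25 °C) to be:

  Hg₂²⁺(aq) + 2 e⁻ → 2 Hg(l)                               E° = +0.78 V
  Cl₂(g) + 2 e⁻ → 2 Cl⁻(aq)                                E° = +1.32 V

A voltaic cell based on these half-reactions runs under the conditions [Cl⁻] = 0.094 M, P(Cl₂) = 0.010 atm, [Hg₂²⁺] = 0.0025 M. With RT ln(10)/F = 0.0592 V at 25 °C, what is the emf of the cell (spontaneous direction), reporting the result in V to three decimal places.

Cl₂/Cl⁻ is the cathode (higher E°), Hg₂²⁺/Hg the anode: E°cell = +1.32 − (+0.78) = +0.54 V, n = 2.
Overall: Cl₂(g) + 2 Hg(l) → 2 Cl⁻(aq) + Hg₂²⁺(aq)
Q = [Cl⁻]^2·[Hg₂²⁺] / (P(Cl₂)); log Q = -2.656.
E = E° − (0.0592/n) log Q = +0.54 − (0.0592/2)(-2.656) = +0.619 V.

+0.619 V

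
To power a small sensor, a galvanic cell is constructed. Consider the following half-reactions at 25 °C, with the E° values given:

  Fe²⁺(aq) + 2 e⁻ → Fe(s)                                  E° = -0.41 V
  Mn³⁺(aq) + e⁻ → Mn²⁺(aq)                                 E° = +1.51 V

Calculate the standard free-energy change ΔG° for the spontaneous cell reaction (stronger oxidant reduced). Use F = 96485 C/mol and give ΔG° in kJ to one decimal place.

Mn³⁺/Mn²⁺ (E° = +1.51 V) is the cathode; Fe²⁺/Fe (E° = -0.41 V) is the anode, so E°cell = +1.92 V.
Balancing electrons gives n = 2 (lcm of 1 and 2).
ΔG° = −nFE° = −(2)(96485)(+1.92) = -370,502 J = -370.5 kJ.

-370.5 kJ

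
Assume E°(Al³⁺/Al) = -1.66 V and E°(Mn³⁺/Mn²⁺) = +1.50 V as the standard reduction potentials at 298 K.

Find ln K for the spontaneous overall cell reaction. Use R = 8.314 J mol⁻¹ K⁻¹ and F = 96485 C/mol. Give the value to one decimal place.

Cathode: Mn³⁺/Mn²⁺; anode: Al³⁺/Al. E°cell = (+1.50) − (-1.66) = +3.16 V, with n = 3.
ΔG° = −nFE° = −RT ln K, so ln K = nFE°/(RT) = (3)(96485)(+3.16) / ((8.314)(298)) = 369.183.

369.2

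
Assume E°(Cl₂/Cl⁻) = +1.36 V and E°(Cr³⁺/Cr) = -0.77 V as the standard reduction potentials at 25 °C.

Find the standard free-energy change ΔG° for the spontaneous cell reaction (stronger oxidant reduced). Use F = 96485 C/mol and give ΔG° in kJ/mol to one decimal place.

Cl₂/Cl⁻ (E° = +1.36 V) is the cathode; Cr³⁺/Cr (E° = -0.77 V) is the anode, so E°cell = +2.13 V.
Balancing electrons gives n = 6 (lcm of 2 and 3).
ΔG° = −nFE° = −(6)(96485)(+2.13) = -1,233,078 J = -1233.1 kJ/mol.

-1233.1 kJ/mol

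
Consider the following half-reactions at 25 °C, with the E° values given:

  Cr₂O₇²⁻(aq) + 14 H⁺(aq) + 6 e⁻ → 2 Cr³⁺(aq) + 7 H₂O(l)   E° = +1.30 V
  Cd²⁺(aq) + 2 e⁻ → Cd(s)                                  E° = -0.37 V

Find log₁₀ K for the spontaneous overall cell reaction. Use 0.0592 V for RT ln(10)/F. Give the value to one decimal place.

169.3

Cathode: Cr₂O₇²⁻/Cr³⁺; anode: Cd²⁺/Cd. E°cell = +1.67 V, n = 6.
log K = nE°cell / 0.0592 = (6)(+1.67) / 0.0592 = 169.3.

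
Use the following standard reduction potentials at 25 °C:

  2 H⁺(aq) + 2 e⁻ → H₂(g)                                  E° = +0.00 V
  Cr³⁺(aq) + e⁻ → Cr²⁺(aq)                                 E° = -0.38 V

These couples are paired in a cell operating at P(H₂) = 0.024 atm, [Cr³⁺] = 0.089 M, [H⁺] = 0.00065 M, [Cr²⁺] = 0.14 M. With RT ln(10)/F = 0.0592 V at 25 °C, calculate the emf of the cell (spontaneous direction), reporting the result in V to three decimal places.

H⁺/H₂ is the cathode (higher E°), Cr³⁺/Cr²⁺ the anode: E°cell = +0.00 − (-0.38) = +0.38 V, n = 2.
Overall: 2 H⁺(aq) + 2 Cr²⁺(aq) → H₂(g) + 2 Cr³⁺(aq)
Q = P(H₂)·[Cr³⁺]^2 / ([H⁺]^2·[Cr²⁺]^2); log Q = 4.361.
E = E° − (0.0592/n) log Q = +0.38 − (0.0592/2)(4.361) = +0.251 V.

+0.251 V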